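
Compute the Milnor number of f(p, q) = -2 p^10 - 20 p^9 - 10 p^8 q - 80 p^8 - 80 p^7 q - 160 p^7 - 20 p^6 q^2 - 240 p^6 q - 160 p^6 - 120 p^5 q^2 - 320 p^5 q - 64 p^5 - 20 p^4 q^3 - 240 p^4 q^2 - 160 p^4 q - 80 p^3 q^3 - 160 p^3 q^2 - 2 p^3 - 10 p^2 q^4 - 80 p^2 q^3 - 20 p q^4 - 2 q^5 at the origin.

The Hessian of f at 0 has rank 0. Corank 2; j^3 = -2*p^3 is a perfect cube, so E-series; the 5-jet and mu = 8 give E_8.

8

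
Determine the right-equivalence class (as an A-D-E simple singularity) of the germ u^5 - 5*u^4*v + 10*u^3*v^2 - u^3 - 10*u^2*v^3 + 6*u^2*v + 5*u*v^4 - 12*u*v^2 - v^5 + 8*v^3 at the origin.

E8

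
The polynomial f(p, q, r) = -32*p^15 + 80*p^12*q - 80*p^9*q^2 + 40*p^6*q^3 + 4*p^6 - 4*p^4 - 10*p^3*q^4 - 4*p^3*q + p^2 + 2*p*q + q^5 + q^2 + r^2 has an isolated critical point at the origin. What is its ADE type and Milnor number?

The Hessian of f at 0 has rank 2. Corank 1: A-series; mu = 4 gives A_4.

Type A4, Milnor number mu = 4.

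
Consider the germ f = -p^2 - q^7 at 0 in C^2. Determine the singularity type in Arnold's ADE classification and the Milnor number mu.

Type A_{6}, Milnor number mu = 6.

The Hessian of f at 0 is [[-2, 0], [0, 0]] with rank 1, so corank 1. A Groebner basis of the Jacobian ideal J(f) in C{p,q} is {q^6, p}; counting standard monomials gives mu = 6. Corank 1: A-series; mu = 6 gives A_6.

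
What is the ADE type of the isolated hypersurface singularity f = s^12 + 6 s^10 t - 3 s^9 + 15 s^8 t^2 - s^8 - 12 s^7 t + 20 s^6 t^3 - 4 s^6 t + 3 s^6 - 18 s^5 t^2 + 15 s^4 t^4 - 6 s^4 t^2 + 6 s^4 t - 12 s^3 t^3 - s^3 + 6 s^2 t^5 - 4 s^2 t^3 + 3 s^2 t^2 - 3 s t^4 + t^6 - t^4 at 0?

The Hessian of f at 0 has rank 0. Corank 2; j^3 = -s^3 is a perfect cube, so E-series; the 4-jet and mu = 6 give E_6.

E6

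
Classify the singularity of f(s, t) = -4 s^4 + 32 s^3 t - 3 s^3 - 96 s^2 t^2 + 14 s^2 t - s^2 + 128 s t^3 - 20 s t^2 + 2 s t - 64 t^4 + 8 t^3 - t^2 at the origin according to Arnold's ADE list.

A_2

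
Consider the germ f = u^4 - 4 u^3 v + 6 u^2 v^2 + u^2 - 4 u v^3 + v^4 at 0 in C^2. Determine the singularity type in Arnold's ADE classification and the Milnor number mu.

Type A_{3}, Milnor number mu = 3.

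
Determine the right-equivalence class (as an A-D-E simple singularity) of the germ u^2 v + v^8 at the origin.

The Hessian of f at 0 is [[0, 0], [0, 0]] with rank 0, so corank 2. A Groebner basis of the Jacobian ideal J(f) in C{u,v} is {u^2/8 + v^7, u^3, u*v}; counting standard monomials gives mu = 9. Corank 2; j^3 = u^2*v has shape L^2 M (L != M), so D-series; mu = 9 gives D_9.

D_{9}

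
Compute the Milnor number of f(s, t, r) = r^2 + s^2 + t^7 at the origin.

6

The Hessian of f at 0 has rank 2. Corank 1: A-series; mu = 6 gives A_6.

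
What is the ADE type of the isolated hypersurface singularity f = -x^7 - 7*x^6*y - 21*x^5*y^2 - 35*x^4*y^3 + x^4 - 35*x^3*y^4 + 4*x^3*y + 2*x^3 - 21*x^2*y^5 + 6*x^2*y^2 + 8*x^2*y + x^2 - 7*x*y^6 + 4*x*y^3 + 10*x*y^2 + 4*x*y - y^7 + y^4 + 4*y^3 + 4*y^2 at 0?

A_6

The Hessian of f at 0 has rank 1. Corank 1: A-series; mu = 6 gives A_6.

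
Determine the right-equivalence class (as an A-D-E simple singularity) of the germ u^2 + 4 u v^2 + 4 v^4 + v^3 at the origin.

A_{2}

The Hessian of f at 0 has rank 1. Corank 1: A-series; mu = 2 gives A_2.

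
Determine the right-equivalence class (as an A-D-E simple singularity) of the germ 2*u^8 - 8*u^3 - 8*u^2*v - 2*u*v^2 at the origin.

D_9

The Hessian of f at 0 has rank 0. Corank 2; j^3 = -2*u*(2*u + v)^2 has shape L^2 M (L != M), so D-series; mu = 9 gives D_9.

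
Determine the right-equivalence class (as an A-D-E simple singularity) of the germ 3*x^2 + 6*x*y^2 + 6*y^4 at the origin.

A3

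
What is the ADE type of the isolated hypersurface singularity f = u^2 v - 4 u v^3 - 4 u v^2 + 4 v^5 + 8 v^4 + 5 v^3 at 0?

The Hessian of f at 0 has rank 0. Corank 2; j^3 = v*(u^2 - 4*u*v + 5*v^2) splits into three distinct lines over C (the quadratic factor has nonzero discriminant), so D_4.

D_4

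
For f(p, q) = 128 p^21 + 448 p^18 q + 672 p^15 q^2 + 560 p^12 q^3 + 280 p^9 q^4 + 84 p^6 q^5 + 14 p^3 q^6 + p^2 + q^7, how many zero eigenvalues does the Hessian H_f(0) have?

1

Hessian at 0 has rank 1.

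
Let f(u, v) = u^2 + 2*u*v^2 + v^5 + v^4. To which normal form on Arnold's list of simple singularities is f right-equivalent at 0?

The Hessian of f at 0 is [[2, 0], [0, 0]] with rank 1, so corank 1. A Groebner basis of the Jacobian ideal J(f) in C{u,v} is {u^2, u + v^2}; counting standard monomials gives mu = 4. Corank 1: A-series; mu = 4 gives A_4.

A_4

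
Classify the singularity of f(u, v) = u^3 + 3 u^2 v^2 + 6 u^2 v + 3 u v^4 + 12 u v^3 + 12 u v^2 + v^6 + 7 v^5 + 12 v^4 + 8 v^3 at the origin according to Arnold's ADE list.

E8

The Hessian of f at 0 has rank 0. Corank 2; j^3 = (u + 2*v)^3 is a perfect cube, so E-series; the 5-jet and mu = 8 give E_8.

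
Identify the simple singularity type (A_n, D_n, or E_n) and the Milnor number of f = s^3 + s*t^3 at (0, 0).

Type E7, Milnor number mu = 7.

The Hessian of f at 0 is [[0, 0], [0, 0]] with rank 0, so corank 2. A Groebner basis of the Jacobian ideal J(f) in C{s,t} is {s^3, s*t^2, 3*s^2 + t^3}; counting standard monomials gives mu = 7. Corank 2; j^3 = s^3 is a perfect cube, so E-series; the 4-jet and mu = 7 give E_7.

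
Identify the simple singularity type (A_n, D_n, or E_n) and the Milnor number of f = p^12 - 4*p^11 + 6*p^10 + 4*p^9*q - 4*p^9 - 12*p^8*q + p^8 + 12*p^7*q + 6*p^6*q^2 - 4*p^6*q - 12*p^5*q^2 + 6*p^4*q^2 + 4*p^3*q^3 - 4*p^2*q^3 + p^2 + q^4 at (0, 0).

The Hessian of f at 0 is [[2, 0], [0, 0]] with rank 1, so corank 1. A Groebner basis of the Jacobian ideal J(f) in C{p,q} is {q^3, p}; counting standard monomials gives mu = 3. Corank 1: A-series; mu = 3 gives A_3.

Type A3, Milnor number mu = 3.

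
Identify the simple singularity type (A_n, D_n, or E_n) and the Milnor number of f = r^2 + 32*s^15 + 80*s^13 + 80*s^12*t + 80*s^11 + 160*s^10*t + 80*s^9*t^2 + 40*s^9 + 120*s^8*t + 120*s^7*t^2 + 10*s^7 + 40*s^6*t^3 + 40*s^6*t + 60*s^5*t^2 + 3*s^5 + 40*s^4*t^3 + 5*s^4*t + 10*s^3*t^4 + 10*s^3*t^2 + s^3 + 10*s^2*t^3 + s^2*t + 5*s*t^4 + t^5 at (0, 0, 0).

The Hessian of f at 0 is [[0, 0, 0], [0, 0, 0], [0, 0, 2]] with rank 1, so corank 2. A Groebner basis of the Jacobian ideal J(f) in C{s,t,r} is {-s*t/5 + t^4, s*t^2, s^2 + s*t, r}; counting standard monomials gives mu = 6. Corank 2; j^3 = s^2*(s + t) has shape L^2 M (L != M), so D-series; mu = 6 gives D_6.

Type D_{6}, Milnor number mu = 6.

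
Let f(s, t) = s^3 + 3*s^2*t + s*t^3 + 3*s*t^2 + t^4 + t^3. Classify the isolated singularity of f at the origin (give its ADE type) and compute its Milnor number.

The Hessian of f at 0 is [[0, 0], [0, 0]] with rank 0, so corank 2. A Groebner basis of the Jacobian ideal J(f) in C{s,t} is {s^3 + 3*s^2*t + 6*s^2 + 12*s*t + 6*t^2, -3*s^2 + s*t^2 - 6*s*t - 3*t^2, 3*s^2 + 6*s*t + t^3 + 3*t^2}; counting standard monomials gives mu = 7. Corank 2; j^3 = (s + t)^3 is a perfect cube, so E-series; the 4-jet and mu = 7 give E_7.

Type E_7, Milnor number mu = 7.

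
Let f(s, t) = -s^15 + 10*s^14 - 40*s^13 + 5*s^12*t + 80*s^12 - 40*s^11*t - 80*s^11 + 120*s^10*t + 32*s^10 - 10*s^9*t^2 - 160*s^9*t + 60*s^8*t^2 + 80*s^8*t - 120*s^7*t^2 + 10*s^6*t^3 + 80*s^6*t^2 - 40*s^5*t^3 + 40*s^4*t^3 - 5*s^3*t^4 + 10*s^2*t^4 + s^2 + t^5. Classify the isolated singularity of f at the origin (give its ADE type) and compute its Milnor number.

The Hessian of f at 0 is [[2, 0], [0, 0]] with rank 1, so corank 1. A Groebner basis of the Jacobian ideal J(f) in C{s,t} is {t^4, s}; counting standard monomials gives mu = 4. Corank 1: A-series; mu = 4 gives A_4.

Type A4, Milnor number mu = 4.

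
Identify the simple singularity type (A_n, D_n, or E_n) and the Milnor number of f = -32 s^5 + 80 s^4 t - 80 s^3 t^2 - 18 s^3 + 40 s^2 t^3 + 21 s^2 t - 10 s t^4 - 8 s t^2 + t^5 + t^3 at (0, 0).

Type D_6, Milnor number mu = 6.

The Hessian of f at 0 is [[0, 0], [0, 0]] with rank 0, so corank 2. A Groebner basis of the Jacobian ideal J(f) in C{s,t} is {243*s*t/10 + t^4 - 81*t^2/10, s*t^2 - t^3/3, s^2 - 5*s*t/6 + t^2/6}; counting standard monomials gives mu = 6. Corank 2; j^3 = -(2*s - t)*(3*s - t)^2 has shape L^2 M (L != M), so D-series; mu = 6 gives D_6.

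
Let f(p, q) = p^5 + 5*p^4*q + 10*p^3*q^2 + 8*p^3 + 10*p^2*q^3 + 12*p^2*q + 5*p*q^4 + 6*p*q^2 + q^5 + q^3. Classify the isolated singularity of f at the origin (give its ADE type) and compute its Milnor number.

Type E_8, Milnor number mu = 8.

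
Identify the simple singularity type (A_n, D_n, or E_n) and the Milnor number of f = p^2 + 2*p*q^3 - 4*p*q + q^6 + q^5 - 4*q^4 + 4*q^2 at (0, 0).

Type A_4, Milnor number mu = 4.

The Hessian of f at 0 has rank 1. Corank 1: A-series; mu = 4 gives A_4.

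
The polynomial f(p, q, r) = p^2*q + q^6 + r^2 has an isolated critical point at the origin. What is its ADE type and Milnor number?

Type D_7, Milnor number mu = 7.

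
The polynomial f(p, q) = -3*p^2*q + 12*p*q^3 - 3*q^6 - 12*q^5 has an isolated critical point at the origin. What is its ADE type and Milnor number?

Type D7, Milnor number mu = 7.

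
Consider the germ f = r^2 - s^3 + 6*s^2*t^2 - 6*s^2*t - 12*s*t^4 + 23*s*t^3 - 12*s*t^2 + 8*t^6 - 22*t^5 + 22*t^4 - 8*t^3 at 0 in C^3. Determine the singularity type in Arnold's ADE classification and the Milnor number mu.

Type E7, Milnor number mu = 7.

The Hessian of f at 0 is [[0, 0, 0], [0, 0, 0], [0, 0, 2]] with rank 1, so corank 2. A Groebner basis of the Jacobian ideal J(f) in C{s,t,r} is {-s^2/4 - s*t + t^4 - t^3/12 - t^2, s^3 - 13*s^2/2 - 26*s*t + 35*t^3/6 - 26*t^2, s^2*t + 25*s^2/12 + 25*s*t/3 - 119*t^3/36 + 25*t^2/3, -s^2/2 + s*t^2 - 2*s*t + 11*t^3/6 - 2*t^2, r}; counting standard monomials gives mu = 7. Corank 2; j^3 = -(s + 2*t)^3 is a perfect cube, so E-series; the 4-jet and mu = 7 give E_7.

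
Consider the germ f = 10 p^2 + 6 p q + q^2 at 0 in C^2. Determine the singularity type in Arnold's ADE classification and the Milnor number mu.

Type A_{1}, Milnor number mu = 1.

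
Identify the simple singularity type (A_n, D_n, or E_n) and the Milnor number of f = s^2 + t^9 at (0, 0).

The Hessian of f at 0 is [[2, 0], [0, 0]] with rank 1, so corank 1. A Groebner basis of the Jacobian ideal J(f) in C{s,t} is {t^8, s}; counting standard monomials gives mu = 8. Corank 1: A-series; mu = 8 gives A_8.

Type A8, Milnor number mu = 8.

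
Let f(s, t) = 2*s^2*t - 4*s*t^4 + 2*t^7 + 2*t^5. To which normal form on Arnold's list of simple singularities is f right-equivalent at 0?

The Hessian of f at 0 is [[0, 0], [0, 0]] with rank 0, so corank 2. A Groebner basis of the Jacobian ideal J(f) in C{s,t} is {-s*t + t^4, s*t^2, s^2 + 5*s*t}; counting standard monomials gives mu = 6. Corank 2; j^3 = 2*s^2*t has shape L^2 M (L != M), so D-series; mu = 6 gives D_6.

D_{6}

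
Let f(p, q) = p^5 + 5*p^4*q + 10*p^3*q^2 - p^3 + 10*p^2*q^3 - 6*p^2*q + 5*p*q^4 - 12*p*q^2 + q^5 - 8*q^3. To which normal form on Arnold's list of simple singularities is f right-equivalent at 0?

The Hessian of f at 0 has rank 0. Corank 2; j^3 = -(p + 2*q)^3 is a perfect cube, so E-series; the 5-jet and mu = 8 give E_8.

E_{8}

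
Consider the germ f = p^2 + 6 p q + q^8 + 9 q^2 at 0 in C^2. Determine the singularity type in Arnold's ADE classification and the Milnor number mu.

Type A7, Milnor number mu = 7.

The Hessian of f at 0 has rank 1. Corank 1: A-series; mu = 7 gives A_7.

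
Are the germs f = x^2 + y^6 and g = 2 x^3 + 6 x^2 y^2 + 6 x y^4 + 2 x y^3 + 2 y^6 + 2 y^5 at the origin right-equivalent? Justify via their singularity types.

No.

The Hessian of f at 0 is [[2, 0], [0, 0]] with rank 1, so corank 1. A Groebner basis of the Jacobian ideal J(f) in C{x,y} is {y^5, x}; counting standard monomials gives mu = 5. Corank 1: A-series; mu = 5 gives A_5. The Hessian of g at 0 is [[0, 0], [0, 0]] with rank 0, so corank 2. A Groebner basis of the Jacobian ideal J(g) in C{x,y} is {-x^2 + y^4 - y^3/3, x^3, x^2*y + x^2/3 + y^3/9, x^2 + x*y^2 + y^3/3}; counting standard monomials gives mu = 7. Corank 2; j^3 = 2*x^3 is a perfect cube, so E-series; the 4-jet and mu = 7 give E_7. f is A_5 but g is E_7, hence not right-equivalent.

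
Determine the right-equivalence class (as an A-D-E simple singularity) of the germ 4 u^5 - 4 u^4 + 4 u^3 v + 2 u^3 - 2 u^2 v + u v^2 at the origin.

D4

The Hessian of f at 0 has rank 0. Corank 2; j^3 = u*(2*u^2 - 2*u*v + v^2) splits into three distinct lines over C (the quadratic factor has nonzero discriminant), so D_4.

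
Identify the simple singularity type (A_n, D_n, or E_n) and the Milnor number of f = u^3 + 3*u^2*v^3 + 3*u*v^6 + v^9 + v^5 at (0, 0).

Type E8, Milnor number mu = 8.

The Hessian of f at 0 has rank 0. Corank 2; j^3 = u^3 is a perfect cube, so E-series; the 5-jet and mu = 8 give E_8.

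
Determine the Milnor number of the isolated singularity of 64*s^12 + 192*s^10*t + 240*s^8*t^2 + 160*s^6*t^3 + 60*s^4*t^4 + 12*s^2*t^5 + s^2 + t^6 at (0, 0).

5

The Hessian of f at 0 has rank 1. Corank 1: A-series; mu = 5 gives A_5.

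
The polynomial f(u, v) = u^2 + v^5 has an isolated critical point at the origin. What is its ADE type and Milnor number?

Type A_4, Milnor number mu = 4.

The Hessian of f at 0 has rank 1. Corank 1: A-series; mu = 4 gives A_4.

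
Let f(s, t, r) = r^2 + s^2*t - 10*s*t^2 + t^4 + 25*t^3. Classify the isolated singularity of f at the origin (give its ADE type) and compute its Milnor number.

Type D_{5}, Milnor number mu = 5.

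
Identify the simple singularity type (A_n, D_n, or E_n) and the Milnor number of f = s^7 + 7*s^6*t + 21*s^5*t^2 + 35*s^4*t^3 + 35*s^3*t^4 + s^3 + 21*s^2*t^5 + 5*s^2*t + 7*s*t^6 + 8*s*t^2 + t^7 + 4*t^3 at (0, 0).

Type D8, Milnor number mu = 8.

The Hessian of f at 0 has rank 0. Corank 2; j^3 = (s + t)*(s + 2*t)^2 has shape L^2 M (L != M), so D-series; mu = 8 gives D_8.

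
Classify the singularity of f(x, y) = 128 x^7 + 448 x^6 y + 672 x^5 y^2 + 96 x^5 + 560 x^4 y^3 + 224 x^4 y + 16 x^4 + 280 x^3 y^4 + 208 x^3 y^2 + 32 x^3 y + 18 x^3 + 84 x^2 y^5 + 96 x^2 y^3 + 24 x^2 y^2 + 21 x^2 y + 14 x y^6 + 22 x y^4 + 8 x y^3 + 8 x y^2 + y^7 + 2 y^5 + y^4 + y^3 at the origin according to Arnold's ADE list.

D_5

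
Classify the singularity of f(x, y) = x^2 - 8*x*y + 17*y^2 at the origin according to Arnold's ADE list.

A_1

The Hessian of f at 0 has rank 2. Corank 0: nondegenerate Morse point, so A_1.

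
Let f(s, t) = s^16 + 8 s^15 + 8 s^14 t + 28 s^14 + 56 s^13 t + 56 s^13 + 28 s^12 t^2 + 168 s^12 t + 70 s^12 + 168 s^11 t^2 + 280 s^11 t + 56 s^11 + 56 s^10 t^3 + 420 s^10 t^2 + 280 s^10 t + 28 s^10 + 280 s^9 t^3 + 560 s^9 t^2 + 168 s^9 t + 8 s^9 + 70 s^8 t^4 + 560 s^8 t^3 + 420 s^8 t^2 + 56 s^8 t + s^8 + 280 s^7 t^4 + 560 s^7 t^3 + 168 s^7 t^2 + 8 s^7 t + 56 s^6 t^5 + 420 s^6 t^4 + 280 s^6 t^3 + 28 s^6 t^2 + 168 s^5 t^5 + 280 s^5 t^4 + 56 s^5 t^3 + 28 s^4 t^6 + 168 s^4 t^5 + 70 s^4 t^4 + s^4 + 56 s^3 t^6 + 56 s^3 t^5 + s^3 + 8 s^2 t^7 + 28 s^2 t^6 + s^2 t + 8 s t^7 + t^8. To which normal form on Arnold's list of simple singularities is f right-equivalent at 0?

The Hessian of f at 0 has rank 0. Corank 2; j^3 = s^2*(s + t) has shape L^2 M (L != M), so D-series; mu = 9 gives D_9.

D9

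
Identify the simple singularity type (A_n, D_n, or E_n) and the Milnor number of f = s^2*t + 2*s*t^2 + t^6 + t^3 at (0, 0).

Type D_{7}, Milnor number mu = 7.

The Hessian of f at 0 has rank 0. Corank 2; j^3 = t*(s + t)^2 has shape L^2 M (L != M), so D-series; mu = 7 gives D_7.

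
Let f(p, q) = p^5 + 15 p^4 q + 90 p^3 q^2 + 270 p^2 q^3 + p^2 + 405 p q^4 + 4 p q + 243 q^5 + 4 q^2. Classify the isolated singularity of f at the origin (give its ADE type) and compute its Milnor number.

Type A_4, Milnor number mu = 4.

The Hessian of f at 0 has rank 1. Corank 1: A-series; mu = 4 gives A_4.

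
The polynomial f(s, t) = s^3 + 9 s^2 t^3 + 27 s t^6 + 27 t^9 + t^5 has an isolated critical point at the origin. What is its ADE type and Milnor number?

The Hessian of f at 0 is [[0, 0], [0, 0]] with rank 0, so corank 2. A Groebner basis of the Jacobian ideal J(f) in C{s,t} is {s^2/6 + s*t^3, t^4, s^3, s^2*t}; counting standard monomials gives mu = 8. Corank 2; j^3 = s^3 is a perfect cube, so E-series; the 5-jet and mu = 8 give E_8.

Type E_{8}, Milnor number mu = 8.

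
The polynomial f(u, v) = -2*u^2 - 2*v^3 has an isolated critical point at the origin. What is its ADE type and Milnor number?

The Hessian of f at 0 has rank 1. Corank 1: A-series; mu = 2 gives A_2.

Type A2, Milnor number mu = 2.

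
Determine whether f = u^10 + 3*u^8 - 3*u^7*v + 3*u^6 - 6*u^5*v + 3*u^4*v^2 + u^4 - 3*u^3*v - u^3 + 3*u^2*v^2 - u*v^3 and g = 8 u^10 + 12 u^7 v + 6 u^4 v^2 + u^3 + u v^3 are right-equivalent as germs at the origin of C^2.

The Hessian of f at 0 is [[0, 0], [0, 0]] with rank 0, so corank 2. A Groebner basis of the Jacobian ideal J(f) in C{u,v} is {3*u^2 + v^4 + v^3, u^3, u^2*v - u^2 - v^3/3, -2*u^2 + u*v^2 - 2*v^3/3}; counting standard monomials gives mu = 7. Corank 2; j^3 = -u^3 is a perfect cube, so E-series; the 4-jet and mu = 7 give E_7. The Hessian of g at 0 is [[0, 0], [0, 0]] with rank 0, so corank 2. A Groebner basis of the Jacobian ideal J(g) in C{u,v} is {u^3, u*v^2, 3*u^2 + v^3}; counting standard monomials gives mu = 7. Corank 2; j^3 = u^3 is a perfect cube, so E-series; the 4-jet and mu = 7 give E_7. Both have type E_7, hence right-equivalent.

Yes.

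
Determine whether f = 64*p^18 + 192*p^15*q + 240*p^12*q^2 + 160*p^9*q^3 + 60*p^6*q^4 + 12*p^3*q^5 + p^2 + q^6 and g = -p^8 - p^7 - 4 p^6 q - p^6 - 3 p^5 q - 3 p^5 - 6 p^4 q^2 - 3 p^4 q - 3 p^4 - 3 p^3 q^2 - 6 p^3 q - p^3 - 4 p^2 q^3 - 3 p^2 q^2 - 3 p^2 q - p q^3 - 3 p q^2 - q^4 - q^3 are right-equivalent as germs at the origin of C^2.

No.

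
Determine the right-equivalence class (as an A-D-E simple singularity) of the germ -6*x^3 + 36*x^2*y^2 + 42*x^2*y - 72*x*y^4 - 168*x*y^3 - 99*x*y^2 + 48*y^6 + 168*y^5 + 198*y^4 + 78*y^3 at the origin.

The Hessian of f at 0 has rank 0. Corank 2; j^3 = -3*(x - 2*y)*(2*x^2 - 10*x*y + 13*y^2) splits into three distinct lines over C (the quadratic factor has nonzero discriminant), so D_4.

D_{4}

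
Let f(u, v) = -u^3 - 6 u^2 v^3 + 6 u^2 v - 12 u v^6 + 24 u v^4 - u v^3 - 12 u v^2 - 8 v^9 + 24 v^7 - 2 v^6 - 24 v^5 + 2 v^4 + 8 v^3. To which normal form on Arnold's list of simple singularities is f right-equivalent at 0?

E7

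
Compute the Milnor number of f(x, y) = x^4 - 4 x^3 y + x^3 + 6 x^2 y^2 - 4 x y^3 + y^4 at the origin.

The Hessian of f at 0 has rank 0. Corank 2; j^3 = x^3 is a perfect cube, so E-series; the 4-jet and mu = 6 give E_6.

6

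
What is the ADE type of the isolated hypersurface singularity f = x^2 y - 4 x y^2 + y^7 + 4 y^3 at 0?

The Hessian of f at 0 has rank 0. Corank 2; j^3 = y*(x - 2*y)^2 has shape L^2 M (L != M), so D-series; mu = 8 gives D_8.

D8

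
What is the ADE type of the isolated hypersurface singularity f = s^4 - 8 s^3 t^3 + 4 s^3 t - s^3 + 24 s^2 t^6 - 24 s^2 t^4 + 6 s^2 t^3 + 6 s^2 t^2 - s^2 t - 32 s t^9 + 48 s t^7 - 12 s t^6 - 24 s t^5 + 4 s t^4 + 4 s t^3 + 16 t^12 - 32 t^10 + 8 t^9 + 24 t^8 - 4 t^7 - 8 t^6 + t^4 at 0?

D_5

The Hessian of f at 0 is [[0, 0], [0, 0]] with rank 0, so corank 2. A Groebner basis of the Jacobian ideal J(f) in C{s,t} is {s*t^2, s*t/4 + t^3, s^2 + s*t}; counting standard monomials gives mu = 5. Corank 2; j^3 = -s^2*(s + t) has shape L^2 M (L != M), so D-series; mu = 5 gives D_5.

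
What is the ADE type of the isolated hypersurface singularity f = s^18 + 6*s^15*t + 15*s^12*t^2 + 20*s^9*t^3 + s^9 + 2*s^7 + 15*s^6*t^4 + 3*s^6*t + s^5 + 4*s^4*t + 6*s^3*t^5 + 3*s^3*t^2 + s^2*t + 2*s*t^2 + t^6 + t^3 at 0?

The Hessian of f at 0 has rank 0. Corank 2; j^3 = t*(s + t)^2 has shape L^2 M (L != M), so D-series; mu = 7 gives D_7.

D_7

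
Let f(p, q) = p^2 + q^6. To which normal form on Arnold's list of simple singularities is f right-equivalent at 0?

The Hessian of f at 0 is [[2, 0], [0, 0]] with rank 1, so corank 1. A Groebner basis of the Jacobian ideal J(f) in C{p,q} is {q^5, p}; counting standard monomials gives mu = 5. Corank 1: A-series; mu = 5 gives A_5.

A_{5}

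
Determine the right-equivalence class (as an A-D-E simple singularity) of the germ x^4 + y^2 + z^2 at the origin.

A_{3}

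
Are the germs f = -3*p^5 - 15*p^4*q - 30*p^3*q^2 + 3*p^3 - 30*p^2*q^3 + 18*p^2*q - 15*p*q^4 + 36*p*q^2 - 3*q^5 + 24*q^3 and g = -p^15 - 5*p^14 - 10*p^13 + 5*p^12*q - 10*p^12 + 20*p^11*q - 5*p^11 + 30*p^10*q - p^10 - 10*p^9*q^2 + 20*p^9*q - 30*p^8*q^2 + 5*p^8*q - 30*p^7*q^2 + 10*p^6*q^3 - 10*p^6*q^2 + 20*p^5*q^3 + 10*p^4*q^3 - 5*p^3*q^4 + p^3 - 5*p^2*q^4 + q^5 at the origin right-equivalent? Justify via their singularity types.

Yes.

The Hessian of f at 0 is [[0, 0], [0, 0]] with rank 0, so corank 2. A Groebner basis of the Jacobian ideal J(f) in C{p,q} is {q^5, p*q^3 + 7*q^4/4, p^2 + 4*p*q + 4*q^2}; counting standard monomials gives mu = 8. Corank 2; j^3 = 3*(p + 2*q)^3 is a perfect cube, so E-series; the 5-jet and mu = 8 give E_8. The Hessian of g at 0 is [[0, 0], [0, 0]] with rank 0, so corank 2. A Groebner basis of the Jacobian ideal J(g) in C{p,q} is {q^4, p^2}; counting standard monomials gives mu = 8. Corank 2; j^3 = p^3 is a perfect cube, so E-series; the 5-jet and mu = 8 give E_8. Both have type E_8, hence right-equivalent.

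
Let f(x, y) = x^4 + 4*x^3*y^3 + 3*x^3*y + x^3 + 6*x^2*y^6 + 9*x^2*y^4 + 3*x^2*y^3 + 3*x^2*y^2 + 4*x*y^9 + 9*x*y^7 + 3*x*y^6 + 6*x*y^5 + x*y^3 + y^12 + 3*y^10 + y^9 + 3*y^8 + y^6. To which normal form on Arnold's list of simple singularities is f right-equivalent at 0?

E_7

The Hessian of f at 0 has rank 0. Corank 2; j^3 = x^3 is a perfect cube, so E-series; the 4-jet and mu = 7 give E_7.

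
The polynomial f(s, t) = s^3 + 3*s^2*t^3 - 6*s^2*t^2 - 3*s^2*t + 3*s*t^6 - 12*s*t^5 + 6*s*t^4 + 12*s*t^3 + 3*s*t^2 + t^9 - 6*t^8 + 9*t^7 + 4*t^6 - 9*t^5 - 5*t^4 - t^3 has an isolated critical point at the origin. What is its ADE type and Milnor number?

The Hessian of f at 0 is [[0, 0], [0, 0]] with rank 0, so corank 2. A Groebner basis of the Jacobian ideal J(f) in C{s,t} is {s^3 - 3*s^2/4 + 3*s*t/2 - 3*t^2/4, s^2*t - s^2/2 + s*t - t^2/2, -s^2/4 + s*t^2 + s*t/2 - t^2/4, t^3}; counting standard monomials gives mu = 6. Corank 2; j^3 = (s - t)^3 is a perfect cube, so E-series; the 4-jet and mu = 6 give E_6.

Type E6, Milnor number mu = 6.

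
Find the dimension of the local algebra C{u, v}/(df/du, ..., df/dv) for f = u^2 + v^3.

2

The Hessian of f at 0 has rank 1. Corank 1: A-series; mu = 2 gives A_2.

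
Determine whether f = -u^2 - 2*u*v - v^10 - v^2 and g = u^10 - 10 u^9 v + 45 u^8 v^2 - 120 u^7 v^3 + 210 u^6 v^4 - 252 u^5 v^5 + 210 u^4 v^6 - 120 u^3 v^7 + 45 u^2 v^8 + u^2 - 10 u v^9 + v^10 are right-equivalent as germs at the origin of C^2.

Yes.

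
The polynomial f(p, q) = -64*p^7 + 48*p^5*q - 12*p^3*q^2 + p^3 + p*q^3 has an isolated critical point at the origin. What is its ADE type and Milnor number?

The Hessian of f at 0 is [[0, 0], [0, 0]] with rank 0, so corank 2. A Groebner basis of the Jacobian ideal J(f) in C{p,q} is {p^3, p*q^2, 3*p^2 + q^3}; counting standard monomials gives mu = 7. Corank 2; j^3 = p^3 is a perfect cube, so E-series; the 4-jet and mu = 7 give E_7.

Type E_{7}, Milnor number mu = 7.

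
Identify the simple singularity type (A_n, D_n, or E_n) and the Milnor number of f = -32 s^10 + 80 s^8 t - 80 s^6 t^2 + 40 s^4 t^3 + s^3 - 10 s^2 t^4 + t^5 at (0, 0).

Type E8, Milnor number mu = 8.

The Hessian of f at 0 has rank 0. Corank 2; j^3 = s^3 is a perfect cube, so E-series; the 5-jet and mu = 8 give E_8.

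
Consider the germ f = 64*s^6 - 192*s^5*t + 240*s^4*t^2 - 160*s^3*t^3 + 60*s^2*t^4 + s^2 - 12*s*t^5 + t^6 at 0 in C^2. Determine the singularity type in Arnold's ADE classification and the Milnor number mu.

Type A_{5}, Milnor number mu = 5.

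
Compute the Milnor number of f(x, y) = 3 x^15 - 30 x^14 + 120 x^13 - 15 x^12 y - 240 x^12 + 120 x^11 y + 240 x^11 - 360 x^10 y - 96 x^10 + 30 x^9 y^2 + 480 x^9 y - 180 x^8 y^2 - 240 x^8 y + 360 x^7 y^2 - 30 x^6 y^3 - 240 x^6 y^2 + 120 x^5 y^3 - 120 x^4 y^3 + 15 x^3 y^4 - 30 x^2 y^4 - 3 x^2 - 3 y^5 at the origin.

4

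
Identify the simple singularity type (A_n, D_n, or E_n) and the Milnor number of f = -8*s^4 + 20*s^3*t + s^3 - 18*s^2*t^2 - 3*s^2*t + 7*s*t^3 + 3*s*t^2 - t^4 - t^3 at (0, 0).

Type E_{7}, Milnor number mu = 7.

The Hessian of f at 0 is [[0, 0], [0, 0]] with rank 0, so corank 2. A Groebner basis of the Jacobian ideal J(f) in C{s,t} is {3*s^2/4 - 3*s*t/2 + t^4 - t^3/4 + 3*t^2/4, s^3 - 9*s^2/4 + 9*s*t/2 - t^3/4 - 9*t^2/4, s^2*t - 7*s^2/4 + 7*s*t/2 - 5*t^3/12 - 7*t^2/4, -s^2 + s*t^2 + 2*s*t - 2*t^3/3 - t^2}; counting standard monomials gives mu = 7. Corank 2; j^3 = (s - t)^3 is a perfect cube, so E-series; the 4-jet and mu = 7 give E_7.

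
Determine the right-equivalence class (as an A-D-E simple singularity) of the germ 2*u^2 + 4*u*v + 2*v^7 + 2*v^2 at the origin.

The Hessian of f at 0 is [[4, 4], [4, 4]] with rank 1, so corank 1. A Groebner basis of the Jacobian ideal J(f) in C{u,v} is {v^6, u + v}; counting standard monomials gives mu = 6. Corank 1: A-series; mu = 6 gives A_6.

A_6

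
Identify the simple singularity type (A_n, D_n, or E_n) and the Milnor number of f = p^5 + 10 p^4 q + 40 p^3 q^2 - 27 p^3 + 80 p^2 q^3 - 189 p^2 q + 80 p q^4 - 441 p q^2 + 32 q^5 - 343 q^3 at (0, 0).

The Hessian of f at 0 is [[0, 0], [0, 0]] with rank 0, so corank 2. A Groebner basis of the Jacobian ideal J(f) in C{p,q} is {q^5, p*q^3 + 9*q^4/4, p^2 + 14*p*q/3 + 49*q^2/9}; counting standard monomials gives mu = 8. Corank 2; j^3 = -(3*p + 7*q)^3 is a perfect cube, so E-series; the 5-jet and mu = 8 give E_8.

Type E_8, Milnor number mu = 8.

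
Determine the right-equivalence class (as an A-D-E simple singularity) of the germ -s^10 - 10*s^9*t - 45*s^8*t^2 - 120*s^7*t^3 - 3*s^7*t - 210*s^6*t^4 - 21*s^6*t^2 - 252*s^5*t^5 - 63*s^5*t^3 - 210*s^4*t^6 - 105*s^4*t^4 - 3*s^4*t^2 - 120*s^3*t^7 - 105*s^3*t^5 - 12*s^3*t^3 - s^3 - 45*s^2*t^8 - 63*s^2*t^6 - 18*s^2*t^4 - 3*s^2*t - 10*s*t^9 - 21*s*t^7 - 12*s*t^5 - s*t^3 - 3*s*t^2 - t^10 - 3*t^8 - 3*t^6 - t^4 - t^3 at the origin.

The Hessian of f at 0 has rank 0. Corank 2; j^3 = -(s + t)^3 is a perfect cube, so E-series; the 4-jet and mu = 7 give E_7.

E7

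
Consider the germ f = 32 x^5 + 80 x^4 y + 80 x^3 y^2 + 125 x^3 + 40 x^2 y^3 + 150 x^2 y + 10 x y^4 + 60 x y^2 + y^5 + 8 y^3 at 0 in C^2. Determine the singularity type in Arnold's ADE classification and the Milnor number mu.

The Hessian of f at 0 is [[0, 0], [0, 0]] with rank 0, so corank 2. A Groebner basis of the Jacobian ideal J(f) in C{x,y} is {y^5, x*y^3 + 17*y^4/40, x^2 + 4*x*y/5 + 4*y^2/25}; counting standard monomials gives mu = 8. Corank 2; j^3 = (5*x + 2*y)^3 is a perfect cube, so E-series; the 5-jet and mu = 8 give E_8.

Type E_{8}, Milnor number mu = 8.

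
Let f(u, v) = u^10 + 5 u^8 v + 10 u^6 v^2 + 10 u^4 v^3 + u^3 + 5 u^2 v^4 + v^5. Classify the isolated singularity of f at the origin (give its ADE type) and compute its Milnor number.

Type E8, Milnor number mu = 8.

The Hessian of f at 0 is [[0, 0], [0, 0]] with rank 0, so corank 2. A Groebner basis of the Jacobian ideal J(f) in C{u,v} is {v^4, u^2}; counting standard monomials gives mu = 8. Corank 2; j^3 = u^3 is a perfect cube, so E-series; the 5-jet and mu = 8 give E_8.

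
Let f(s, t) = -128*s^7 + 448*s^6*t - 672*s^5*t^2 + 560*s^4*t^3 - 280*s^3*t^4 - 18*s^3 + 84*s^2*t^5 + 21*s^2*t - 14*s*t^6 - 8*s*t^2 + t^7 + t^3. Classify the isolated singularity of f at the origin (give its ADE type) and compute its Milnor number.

The Hessian of f at 0 is [[0, 0], [0, 0]] with rank 0, so corank 2. A Groebner basis of the Jacobian ideal J(f) in C{s,t} is {2187*s*t/14 + t^6 - 729*t^2/14, s*t^2 - t^3/3, s^2 - 5*s*t/6 + t^2/6}; counting standard monomials gives mu = 8. Corank 2; j^3 = -(2*s - t)*(3*s - t)^2 has shape L^2 M (L != M), so D-series; mu = 8 gives D_8.

Type D8, Milnor number mu = 8.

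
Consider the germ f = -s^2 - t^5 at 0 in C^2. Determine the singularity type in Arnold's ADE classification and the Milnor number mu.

Type A4, Milnor number mu = 4.

The Hessian of f at 0 is [[-2, 0], [0, 0]] with rank 1, so corank 1. A Groebner basis of the Jacobian ideal J(f) in C{s,t} is {t^4, s}; counting standard monomials gives mu = 4. Corank 1: A-series; mu = 4 gives A_4.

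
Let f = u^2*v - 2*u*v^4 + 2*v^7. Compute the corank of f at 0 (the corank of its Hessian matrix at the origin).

The Hessian at 0 is [[0, 0], [0, 0]] of rank 0; hence corank 2.

2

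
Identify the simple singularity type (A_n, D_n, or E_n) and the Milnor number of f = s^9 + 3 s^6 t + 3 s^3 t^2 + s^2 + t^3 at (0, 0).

Type A2, Milnor number mu = 2.

The Hessian of f at 0 has rank 1. Corank 1: A-series; mu = 2 gives A_2.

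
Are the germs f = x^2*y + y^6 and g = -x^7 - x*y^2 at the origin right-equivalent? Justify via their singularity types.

No.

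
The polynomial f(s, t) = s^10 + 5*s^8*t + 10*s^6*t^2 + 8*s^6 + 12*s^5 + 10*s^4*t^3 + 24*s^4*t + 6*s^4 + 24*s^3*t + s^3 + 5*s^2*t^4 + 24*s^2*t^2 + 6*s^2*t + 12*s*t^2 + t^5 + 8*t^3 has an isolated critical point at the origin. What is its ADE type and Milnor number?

Type E_8, Milnor number mu = 8.

The Hessian of f at 0 has rank 0. Corank 2; j^3 = (s + 2*t)^3 is a perfect cube, so E-series; the 5-jet and mu = 8 give E_8.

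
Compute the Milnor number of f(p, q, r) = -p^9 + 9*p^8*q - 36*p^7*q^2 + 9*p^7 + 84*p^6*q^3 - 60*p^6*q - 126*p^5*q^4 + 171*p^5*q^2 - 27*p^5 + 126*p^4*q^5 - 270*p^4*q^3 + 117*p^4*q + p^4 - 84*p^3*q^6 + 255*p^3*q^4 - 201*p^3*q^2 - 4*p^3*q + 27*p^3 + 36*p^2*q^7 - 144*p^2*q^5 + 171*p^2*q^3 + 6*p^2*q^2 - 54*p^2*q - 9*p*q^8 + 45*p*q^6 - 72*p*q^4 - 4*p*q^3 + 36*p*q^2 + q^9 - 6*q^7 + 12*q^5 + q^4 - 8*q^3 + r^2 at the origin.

The Hessian of f at 0 is [[0, 0, 0], [0, 0, 0], [0, 0, 2]] with rank 1, so corank 2. A Groebner basis of the Jacobian ideal J(f) in C{p,q,r} is {q^4, p*q^2 - 7*q^3/9, p^2 - 4*p*q/3 + 4*q^2/9, r}; counting standard monomials gives mu = 6. Corank 2; j^3 = (3*p - 2*q)^3 is a perfect cube, so E-series; the 4-jet and mu = 6 give E_6.

6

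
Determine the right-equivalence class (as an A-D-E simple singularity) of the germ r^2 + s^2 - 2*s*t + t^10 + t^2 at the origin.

A9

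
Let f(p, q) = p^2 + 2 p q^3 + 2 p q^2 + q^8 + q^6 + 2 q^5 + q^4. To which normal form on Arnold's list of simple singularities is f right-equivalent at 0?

A7

The Hessian of f at 0 is [[2, 0], [0, 0]] with rank 1, so corank 1. A Groebner basis of the Jacobian ideal J(f) in C{p,q} is {p^3 + p^2 + 2*p*q^2 - p*q + p + q^2, p^2*q - 2*p^2 - 3*p*q^2 + p*q - p - q^2, p + q^3 + q^2}; counting standard monomials gives mu = 7. Corank 1: A-series; mu = 7 gives A_7.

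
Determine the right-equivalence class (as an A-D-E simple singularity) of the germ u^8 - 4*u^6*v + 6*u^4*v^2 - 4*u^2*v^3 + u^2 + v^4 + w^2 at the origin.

A_3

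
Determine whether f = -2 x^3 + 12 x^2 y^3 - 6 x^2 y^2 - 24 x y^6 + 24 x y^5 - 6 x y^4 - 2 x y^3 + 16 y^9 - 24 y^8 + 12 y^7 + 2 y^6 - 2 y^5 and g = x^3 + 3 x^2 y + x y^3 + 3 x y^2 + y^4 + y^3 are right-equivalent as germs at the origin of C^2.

Yes.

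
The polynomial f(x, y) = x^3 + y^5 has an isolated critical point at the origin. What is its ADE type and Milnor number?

The Hessian of f at 0 has rank 0. Corank 2; j^3 = x^3 is a perfect cube, so E-series; the 5-jet and mu = 8 give E_8.

Type E8, Milnor number mu = 8.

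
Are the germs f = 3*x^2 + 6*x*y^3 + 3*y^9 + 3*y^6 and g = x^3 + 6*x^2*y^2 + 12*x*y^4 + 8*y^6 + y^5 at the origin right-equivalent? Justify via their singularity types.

No.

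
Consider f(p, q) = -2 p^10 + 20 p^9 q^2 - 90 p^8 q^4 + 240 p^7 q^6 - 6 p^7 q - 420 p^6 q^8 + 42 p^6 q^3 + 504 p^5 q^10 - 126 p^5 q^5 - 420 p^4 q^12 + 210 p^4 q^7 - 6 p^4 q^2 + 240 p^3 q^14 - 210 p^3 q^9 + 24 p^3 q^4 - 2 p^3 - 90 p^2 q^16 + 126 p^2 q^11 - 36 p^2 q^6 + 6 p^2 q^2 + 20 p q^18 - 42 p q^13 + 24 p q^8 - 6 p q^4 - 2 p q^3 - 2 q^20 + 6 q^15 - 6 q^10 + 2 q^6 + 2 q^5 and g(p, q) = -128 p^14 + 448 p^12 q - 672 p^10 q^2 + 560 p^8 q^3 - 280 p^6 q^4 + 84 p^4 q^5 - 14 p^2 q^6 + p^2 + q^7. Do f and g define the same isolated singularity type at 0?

The Hessian of f at 0 is [[0, 0], [0, 0]] with rank 0, so corank 2. A Groebner basis of the Jacobian ideal J(f) in C{p,q} is {-p^2 + q^4 - q^3/3, p^3, p^2*q + p^2/3 + q^3/9, -p^2 + p*q^2 - q^3/3}; counting standard monomials gives mu = 7. Corank 2; j^3 = -2*p^3 is a perfect cube, so E-series; the 4-jet and mu = 7 give E_7. The Hessian of g at 0 is [[2, 0], [0, 0]] with rank 1, so corank 1. A Groebner basis of the Jacobian ideal J(g) in C{p,q} is {q^6, p}; counting standard monomials gives mu = 6. Corank 1: A-series; mu = 6 gives A_6. f is E_7 but g is A_6, hence not right-equivalent.

No.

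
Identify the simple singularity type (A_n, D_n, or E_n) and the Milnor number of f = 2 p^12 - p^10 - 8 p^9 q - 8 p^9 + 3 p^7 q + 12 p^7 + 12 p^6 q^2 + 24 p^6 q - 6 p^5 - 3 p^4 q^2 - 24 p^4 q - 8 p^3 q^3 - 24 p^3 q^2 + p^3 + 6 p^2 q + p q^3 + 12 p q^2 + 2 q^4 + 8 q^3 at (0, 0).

Type E_7, Milnor number mu = 7.

The Hessian of f at 0 has rank 0. Corank 2; j^3 = (p + 2*q)^3 is a perfect cube, so E-series; the 4-jet and mu = 7 give E_7.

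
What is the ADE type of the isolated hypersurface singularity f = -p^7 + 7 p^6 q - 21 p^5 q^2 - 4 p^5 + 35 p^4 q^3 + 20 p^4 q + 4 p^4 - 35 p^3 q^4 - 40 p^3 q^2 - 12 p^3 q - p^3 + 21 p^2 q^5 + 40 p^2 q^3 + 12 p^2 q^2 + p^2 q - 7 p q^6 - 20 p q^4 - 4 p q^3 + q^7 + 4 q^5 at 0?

D8

The Hessian of f at 0 has rank 0. Corank 2; j^3 = -p^2*(p - q) has shape L^2 M (L != M), so D-series; mu = 8 gives D_8.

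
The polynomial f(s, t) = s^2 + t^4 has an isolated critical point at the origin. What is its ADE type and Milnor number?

The Hessian of f at 0 has rank 1. Corank 1: A-series; mu = 3 gives A_3.

Type A3, Milnor number mu = 3.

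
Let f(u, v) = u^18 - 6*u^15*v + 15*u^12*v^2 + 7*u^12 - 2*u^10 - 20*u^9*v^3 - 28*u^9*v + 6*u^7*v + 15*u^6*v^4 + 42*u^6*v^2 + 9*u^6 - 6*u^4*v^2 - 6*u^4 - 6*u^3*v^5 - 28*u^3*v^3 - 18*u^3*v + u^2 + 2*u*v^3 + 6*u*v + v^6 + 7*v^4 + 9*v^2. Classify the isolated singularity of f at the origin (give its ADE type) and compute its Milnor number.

The Hessian of f at 0 has rank 1. Corank 1: A-series; mu = 3 gives A_3.

Type A_{3}, Milnor number mu = 3.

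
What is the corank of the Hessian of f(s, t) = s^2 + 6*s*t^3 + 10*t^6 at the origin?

1

Hessian at 0 has rank 1.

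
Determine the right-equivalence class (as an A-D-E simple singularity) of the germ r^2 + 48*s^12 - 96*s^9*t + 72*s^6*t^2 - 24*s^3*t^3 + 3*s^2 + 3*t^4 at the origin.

A3

The Hessian of f at 0 has rank 2. Corank 1: A-series; mu = 3 gives A_3.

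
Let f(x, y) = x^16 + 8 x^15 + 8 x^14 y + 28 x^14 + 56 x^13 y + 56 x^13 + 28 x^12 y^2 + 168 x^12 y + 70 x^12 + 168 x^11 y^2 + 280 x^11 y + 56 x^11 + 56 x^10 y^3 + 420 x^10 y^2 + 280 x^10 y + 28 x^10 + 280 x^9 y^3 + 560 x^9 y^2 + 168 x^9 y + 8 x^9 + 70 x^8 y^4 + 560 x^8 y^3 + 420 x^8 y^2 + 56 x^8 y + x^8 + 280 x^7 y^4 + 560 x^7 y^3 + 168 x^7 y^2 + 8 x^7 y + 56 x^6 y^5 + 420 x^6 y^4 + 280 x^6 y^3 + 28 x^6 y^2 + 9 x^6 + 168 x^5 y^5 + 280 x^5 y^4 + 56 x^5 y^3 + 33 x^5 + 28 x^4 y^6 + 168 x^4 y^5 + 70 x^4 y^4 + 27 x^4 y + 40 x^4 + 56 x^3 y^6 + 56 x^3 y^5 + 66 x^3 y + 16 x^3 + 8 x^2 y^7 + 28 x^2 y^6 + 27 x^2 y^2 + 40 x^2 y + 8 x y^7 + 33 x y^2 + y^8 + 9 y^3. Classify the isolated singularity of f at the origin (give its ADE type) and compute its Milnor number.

Type D9, Milnor number mu = 9.

The Hessian of f at 0 is [[0, 0], [0, 0]] with rank 0, so corank 2. A Groebner basis of the Jacobian ideal J(f) in C{x,y} is {x^2*y^2 + 4*x*y^2/3 + y^3, -535537*x^2*y/648 + 1024*x^2/243 + x*y^3 - 32*x*y^2/3 - 527857*x*y/486 - 4*y^3 - 529393*y^2/648, 356086*x^2*y/81 - 4096*x^2/243 + 896*x*y^2/27 + 1410008*x*y/243 + y^4 + 32*y^3/3 + 353270*y^2/81, x^3 + x^2*y + 4*x^2/3 + 7*x*y/3 + y^2}; counting standard monomials gives mu = 9. Corank 2; j^3 = (x + y)*(4*x + 3*y)^2 has shape L^2 M (L != M), so D-series; mu = 9 gives D_9.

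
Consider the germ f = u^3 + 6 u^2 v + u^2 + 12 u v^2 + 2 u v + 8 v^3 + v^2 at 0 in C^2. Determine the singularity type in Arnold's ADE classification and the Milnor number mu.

The Hessian of f at 0 has rank 1. Corank 1: A-series; mu = 2 gives A_2.

Type A_2, Milnor number mu = 2.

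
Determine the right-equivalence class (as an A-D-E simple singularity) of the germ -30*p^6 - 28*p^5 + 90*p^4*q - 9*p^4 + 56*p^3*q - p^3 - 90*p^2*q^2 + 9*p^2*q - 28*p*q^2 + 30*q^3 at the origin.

D4

The Hessian of f at 0 is [[0, 0], [0, 0]] with rank 0, so corank 2. A Groebner basis of the Jacobian ideal J(f) in C{p,q} is {q^3, p^2 - 26*q^2/3, p*q - 3*q^2}; counting standard monomials gives mu = 4. Corank 2; j^3 = -(p - 3*q)*(p^2 - 6*p*q + 10*q^2) splits into three distinct lines over C (the quadratic factor has nonzero discriminant), so D_4.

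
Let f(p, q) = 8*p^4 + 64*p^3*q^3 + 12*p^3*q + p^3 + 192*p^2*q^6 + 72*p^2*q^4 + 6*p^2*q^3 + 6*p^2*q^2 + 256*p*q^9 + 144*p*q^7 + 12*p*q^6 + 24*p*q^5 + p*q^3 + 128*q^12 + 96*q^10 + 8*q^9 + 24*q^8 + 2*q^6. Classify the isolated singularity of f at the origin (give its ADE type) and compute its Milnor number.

The Hessian of f at 0 is [[0, 0], [0, 0]] with rank 0, so corank 2. A Groebner basis of the Jacobian ideal J(f) in C{p,q} is {3*p^2/4 + q^4 + q^3/4, p^3, p^2*q - p^2/4 - q^3/12, p^2 + p*q^2 + q^3/3}; counting standard monomials gives mu = 7. Corank 2; j^3 = p^3 is a perfect cube, so E-series; the 4-jet and mu = 7 give E_7.

Type E_{7}, Milnor number mu = 7.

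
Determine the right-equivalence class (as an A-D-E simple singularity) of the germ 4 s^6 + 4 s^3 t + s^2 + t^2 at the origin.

A_{1}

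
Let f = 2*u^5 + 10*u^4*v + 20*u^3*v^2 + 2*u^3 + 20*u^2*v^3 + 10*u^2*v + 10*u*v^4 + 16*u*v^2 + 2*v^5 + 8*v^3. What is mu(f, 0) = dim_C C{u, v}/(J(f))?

6

The Hessian of f at 0 has rank 0. Corank 2; j^3 = 2*(u + v)*(u + 2*v)^2 has shape L^2 M (L != M), so D-series; mu = 6 gives D_6.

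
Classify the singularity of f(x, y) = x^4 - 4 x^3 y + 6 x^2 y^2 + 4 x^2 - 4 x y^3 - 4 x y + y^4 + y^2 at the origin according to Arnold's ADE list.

The Hessian of f at 0 has rank 1. Corank 1: A-series; mu = 3 gives A_3.

A_3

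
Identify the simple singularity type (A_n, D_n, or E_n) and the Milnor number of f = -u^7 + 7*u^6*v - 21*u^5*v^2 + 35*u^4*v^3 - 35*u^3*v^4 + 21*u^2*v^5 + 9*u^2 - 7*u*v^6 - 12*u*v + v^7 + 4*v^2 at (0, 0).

Type A_{6}, Milnor number mu = 6.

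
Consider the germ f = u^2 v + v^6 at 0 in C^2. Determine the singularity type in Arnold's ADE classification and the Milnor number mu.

Type D7, Milnor number mu = 7.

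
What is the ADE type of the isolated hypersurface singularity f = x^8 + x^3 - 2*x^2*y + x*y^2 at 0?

D_{9}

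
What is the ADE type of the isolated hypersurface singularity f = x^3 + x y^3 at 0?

E_7

The Hessian of f at 0 has rank 0. Corank 2; j^3 = x^3 is a perfect cube, so E-series; the 4-jet and mu = 7 give E_7.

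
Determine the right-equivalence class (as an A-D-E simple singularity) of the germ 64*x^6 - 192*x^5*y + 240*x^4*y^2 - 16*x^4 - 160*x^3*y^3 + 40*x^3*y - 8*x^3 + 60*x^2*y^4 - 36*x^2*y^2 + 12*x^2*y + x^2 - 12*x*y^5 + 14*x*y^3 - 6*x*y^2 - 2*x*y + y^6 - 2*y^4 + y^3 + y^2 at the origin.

The Hessian of f at 0 has rank 1. Corank 1: A-series; mu = 2 gives A_2.

A2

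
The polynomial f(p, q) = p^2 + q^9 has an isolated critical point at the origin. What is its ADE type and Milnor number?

Type A_8, Milnor number mu = 8.

The Hessian of f at 0 has rank 1. Corank 1: A-series; mu = 8 gives A_8.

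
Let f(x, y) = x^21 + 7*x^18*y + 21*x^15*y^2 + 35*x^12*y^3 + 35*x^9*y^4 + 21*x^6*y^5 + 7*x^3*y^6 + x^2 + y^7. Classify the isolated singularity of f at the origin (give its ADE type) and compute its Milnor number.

Type A6, Milnor number mu = 6.

The Hessian of f at 0 has rank 1. Corank 1: A-series; mu = 6 gives A_6.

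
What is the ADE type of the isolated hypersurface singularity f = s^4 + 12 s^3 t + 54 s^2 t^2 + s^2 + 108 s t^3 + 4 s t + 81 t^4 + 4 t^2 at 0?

A_3

The Hessian of f at 0 has rank 1. Corank 1: A-series; mu = 3 gives A_3.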